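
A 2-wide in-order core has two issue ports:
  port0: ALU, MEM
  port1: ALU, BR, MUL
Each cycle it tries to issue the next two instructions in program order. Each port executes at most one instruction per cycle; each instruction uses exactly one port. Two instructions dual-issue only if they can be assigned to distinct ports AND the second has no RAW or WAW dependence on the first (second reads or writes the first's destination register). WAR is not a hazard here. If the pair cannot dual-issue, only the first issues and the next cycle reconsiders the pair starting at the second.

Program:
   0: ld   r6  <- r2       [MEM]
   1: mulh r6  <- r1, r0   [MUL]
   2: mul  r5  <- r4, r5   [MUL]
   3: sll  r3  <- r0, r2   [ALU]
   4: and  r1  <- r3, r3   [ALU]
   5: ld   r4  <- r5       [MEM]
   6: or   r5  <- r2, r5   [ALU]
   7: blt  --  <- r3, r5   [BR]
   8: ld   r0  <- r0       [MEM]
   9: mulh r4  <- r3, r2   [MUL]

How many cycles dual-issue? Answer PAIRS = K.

PAIRS = 3

0. ld.MEM @i0  | WAW r6
1. mulh.MUL @i1  | no-port MUL/MUL
2. mul.MUL+sll.ALU @i2+i3  | pair
3. and.ALU+ld.MEM @i4+i5  | pair
4. or.ALU @i6  | RAW r5
5. blt.BR+ld.MEM @i7+i8  | pair
6. mulh.MUL @i9  | tail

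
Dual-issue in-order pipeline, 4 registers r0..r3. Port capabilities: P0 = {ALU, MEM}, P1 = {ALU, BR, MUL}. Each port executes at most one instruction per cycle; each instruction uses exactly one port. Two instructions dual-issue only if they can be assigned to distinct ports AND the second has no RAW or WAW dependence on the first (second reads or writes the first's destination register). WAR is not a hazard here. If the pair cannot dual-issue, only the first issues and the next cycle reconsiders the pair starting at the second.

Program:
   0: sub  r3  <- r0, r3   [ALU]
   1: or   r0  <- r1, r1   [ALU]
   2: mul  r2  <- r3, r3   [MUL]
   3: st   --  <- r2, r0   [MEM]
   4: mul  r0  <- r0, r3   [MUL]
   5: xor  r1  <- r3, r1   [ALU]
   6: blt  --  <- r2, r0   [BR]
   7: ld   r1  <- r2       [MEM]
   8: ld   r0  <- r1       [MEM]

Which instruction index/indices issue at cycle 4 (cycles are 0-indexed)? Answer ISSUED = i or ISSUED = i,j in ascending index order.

ISSUED = 7

#0 head=0: sub+or i0/i1 dual
#1 head=2: mul i2 RAW r2
#2 head=3: st+mul i3/i4 dual
#3 head=5: xor+blt i5/i6 dual
#4 head=7: ld i7 no-port MEM/MEM
#5 head=8: ld i8 tail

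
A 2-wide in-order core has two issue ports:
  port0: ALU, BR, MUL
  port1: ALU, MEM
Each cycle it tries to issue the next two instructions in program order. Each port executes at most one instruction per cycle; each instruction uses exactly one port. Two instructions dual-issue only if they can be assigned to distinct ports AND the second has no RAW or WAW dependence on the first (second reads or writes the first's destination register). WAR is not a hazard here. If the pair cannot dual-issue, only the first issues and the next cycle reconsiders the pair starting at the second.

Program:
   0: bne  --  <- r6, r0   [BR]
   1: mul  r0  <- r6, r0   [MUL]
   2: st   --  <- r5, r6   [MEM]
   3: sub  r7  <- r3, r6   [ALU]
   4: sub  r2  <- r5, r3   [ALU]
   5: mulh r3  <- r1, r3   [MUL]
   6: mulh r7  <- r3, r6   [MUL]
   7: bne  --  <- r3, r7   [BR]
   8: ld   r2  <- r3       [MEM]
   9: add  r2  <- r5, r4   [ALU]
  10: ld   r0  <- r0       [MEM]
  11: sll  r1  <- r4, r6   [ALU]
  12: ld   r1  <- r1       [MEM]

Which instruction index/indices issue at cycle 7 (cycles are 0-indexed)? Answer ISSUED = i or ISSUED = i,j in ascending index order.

[0] i0  bne  -- no-port BR/MUL
[1] i1,i2  mul+st  -- pair
[2] i3,i4  sub+sub  -- pair
[3] i5  mulh  -- no-port MUL/MUL
[4] i6  mulh  -- no-port MUL/BR
[5] i7,i8  bne+ld  -- pair
[6] i9,i10  add+ld  -- pair
[7] i11  sll  -- RAW+WAW r1
[8] i12  ld  -- tail

ISSUED = 11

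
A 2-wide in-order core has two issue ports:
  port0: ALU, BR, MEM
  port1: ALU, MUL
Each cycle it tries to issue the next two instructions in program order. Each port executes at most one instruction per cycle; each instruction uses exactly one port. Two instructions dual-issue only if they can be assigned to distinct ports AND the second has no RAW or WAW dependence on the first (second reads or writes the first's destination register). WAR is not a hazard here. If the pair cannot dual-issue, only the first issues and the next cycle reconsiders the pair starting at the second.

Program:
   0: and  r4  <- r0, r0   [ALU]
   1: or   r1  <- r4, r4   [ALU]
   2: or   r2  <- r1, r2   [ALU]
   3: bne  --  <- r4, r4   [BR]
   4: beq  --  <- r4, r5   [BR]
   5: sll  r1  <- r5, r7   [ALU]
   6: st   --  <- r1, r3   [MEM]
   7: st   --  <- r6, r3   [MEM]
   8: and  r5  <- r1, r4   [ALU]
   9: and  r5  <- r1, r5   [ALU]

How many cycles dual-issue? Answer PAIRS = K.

PAIRS = 3

[0] i0  and  -- RAW r4
[1] i1  or  -- RAW r1
[2] i2+i3  or+bne  -- pair
[3] i4+i5  beq+sll  -- pair
[4] i6  st  -- no-port MEM/MEM
[5] i7+i8  st+and  -- pair
[6] i9  and  -- tail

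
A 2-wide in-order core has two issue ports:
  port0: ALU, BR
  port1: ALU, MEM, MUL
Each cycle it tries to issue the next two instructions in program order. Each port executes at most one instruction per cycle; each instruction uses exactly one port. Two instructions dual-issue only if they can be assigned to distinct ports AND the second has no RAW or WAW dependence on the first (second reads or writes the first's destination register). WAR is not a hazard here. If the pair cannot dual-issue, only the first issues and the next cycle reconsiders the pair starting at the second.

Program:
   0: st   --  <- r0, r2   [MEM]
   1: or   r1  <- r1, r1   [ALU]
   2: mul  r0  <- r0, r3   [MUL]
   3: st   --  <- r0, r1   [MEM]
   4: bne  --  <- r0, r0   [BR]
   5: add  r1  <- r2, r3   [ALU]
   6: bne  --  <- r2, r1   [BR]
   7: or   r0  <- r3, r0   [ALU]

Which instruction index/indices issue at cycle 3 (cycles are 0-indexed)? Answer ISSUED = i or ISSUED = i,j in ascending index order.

ISSUED = 5

c0: i0&i1 st.MEM or.ALU  pair
c1: i2 mul.MUL  no-port MUL/MEM
c2: i3&i4 st.MEM bne.BR  pair
c3: i5 add.ALU  RAW r1
c4: i6&i7 bne.BR or.ALU  pair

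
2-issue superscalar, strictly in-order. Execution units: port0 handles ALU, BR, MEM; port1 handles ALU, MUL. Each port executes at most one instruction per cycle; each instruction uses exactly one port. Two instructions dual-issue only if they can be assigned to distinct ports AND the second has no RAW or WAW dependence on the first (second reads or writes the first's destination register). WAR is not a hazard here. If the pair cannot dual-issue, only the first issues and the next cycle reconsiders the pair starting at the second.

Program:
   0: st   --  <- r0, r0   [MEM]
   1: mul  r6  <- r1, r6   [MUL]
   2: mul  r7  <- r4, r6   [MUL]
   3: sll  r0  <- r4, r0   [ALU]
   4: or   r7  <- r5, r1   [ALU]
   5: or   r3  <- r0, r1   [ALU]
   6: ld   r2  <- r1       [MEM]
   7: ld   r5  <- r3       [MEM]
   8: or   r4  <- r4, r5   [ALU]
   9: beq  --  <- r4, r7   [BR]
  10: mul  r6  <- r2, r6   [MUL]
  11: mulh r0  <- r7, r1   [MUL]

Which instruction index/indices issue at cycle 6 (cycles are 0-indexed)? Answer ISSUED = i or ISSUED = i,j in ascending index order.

c0: i0/i1 st mul  pair
c1: i2/i3 mul sll  pair
c2: i4/i5 or or  pair
c3: i6 ld  no-port MEM/MEM
c4: i7 ld  RAW r5
c5: i8 or  RAW r4
c6: i9/i10 beq mul  pair
c7: i11 mulh  tail

ISSUED = 9,10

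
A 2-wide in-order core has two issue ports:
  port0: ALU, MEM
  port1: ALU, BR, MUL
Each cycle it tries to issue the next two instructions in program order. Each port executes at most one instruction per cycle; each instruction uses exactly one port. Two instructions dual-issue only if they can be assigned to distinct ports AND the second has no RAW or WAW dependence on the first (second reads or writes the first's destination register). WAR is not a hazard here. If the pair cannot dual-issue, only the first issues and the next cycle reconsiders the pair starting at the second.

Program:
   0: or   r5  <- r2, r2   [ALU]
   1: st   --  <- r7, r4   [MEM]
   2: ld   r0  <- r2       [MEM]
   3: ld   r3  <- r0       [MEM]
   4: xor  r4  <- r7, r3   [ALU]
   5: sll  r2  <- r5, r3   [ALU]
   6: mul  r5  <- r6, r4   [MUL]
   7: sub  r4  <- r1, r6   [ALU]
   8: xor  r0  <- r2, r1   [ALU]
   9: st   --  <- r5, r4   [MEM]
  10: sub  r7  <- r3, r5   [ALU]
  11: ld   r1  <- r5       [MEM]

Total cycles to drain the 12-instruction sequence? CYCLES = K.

#0 head=0: or.ALU+st.MEM i0+i1 dual
#1 head=2: ld.MEM i2 no-port MEM/MEM
#2 head=3: ld.MEM i3 RAW r3
#3 head=4: xor.ALU+sll.ALU i4+i5 dual
#4 head=6: mul.MUL+sub.ALU i6+i7 dual
#5 head=8: xor.ALU+st.MEM i8+i9 dual
#6 head=10: sub.ALU+ld.MEM i10+i11 dual

CYCLES = 7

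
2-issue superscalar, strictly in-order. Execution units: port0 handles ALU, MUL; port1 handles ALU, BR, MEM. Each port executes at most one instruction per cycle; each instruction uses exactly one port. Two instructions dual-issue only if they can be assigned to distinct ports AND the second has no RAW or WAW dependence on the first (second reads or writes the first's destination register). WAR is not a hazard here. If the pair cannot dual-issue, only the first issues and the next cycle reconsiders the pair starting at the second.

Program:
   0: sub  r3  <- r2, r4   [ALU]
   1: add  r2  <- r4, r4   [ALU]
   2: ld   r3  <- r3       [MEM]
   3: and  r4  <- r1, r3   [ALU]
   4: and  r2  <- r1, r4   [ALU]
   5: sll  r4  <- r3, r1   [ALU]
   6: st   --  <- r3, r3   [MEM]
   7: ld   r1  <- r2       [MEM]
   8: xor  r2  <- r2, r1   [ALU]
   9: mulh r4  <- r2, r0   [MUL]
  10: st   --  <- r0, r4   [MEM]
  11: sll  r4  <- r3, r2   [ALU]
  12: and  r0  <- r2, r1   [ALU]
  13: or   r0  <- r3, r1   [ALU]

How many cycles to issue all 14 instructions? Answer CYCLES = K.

#0 head=0: sub.ALU+add.ALU i0+i1 pair
#1 head=2: ld.MEM i2 RAW r3
#2 head=3: and.ALU i3 RAW r4
#3 head=4: and.ALU+sll.ALU i4+i5 pair
#4 head=6: st.MEM i6 no-port MEM/MEM
#5 head=7: ld.MEM i7 RAW r1
#6 head=8: xor.ALU i8 RAW r2
#7 head=9: mulh.MUL i9 RAW r4
#8 head=10: st.MEM+sll.ALU i10+i11 pair
#9 head=12: and.ALU i12 WAW r0
#10 head=13: or.ALU i13 tail

CYCLES = 11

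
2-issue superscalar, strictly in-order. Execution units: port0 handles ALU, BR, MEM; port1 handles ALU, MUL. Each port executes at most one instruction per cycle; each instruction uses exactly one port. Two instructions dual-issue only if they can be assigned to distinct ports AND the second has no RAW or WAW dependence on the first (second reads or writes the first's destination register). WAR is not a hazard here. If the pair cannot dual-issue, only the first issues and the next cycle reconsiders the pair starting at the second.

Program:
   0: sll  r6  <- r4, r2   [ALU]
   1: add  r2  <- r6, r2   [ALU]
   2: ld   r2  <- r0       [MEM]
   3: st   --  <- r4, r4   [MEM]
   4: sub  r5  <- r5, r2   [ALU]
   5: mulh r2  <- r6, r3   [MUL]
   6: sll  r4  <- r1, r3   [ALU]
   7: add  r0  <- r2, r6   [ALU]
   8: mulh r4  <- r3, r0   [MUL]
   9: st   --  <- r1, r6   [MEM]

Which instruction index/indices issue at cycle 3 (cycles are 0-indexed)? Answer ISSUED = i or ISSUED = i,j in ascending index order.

t=0 i0:sll.ALU ; RAW r6
t=1 i1:add.ALU ; WAW r2
t=2 i2:ld.MEM ; no-port MEM/MEM
t=3 i3/i4:st.MEM sub.ALU ; pair
t=4 i5/i6:mulh.MUL sll.ALU ; pair
t=5 i7:add.ALU ; RAW r0
t=6 i8/i9:mulh.MUL st.MEM ; pair

ISSUED = 3,4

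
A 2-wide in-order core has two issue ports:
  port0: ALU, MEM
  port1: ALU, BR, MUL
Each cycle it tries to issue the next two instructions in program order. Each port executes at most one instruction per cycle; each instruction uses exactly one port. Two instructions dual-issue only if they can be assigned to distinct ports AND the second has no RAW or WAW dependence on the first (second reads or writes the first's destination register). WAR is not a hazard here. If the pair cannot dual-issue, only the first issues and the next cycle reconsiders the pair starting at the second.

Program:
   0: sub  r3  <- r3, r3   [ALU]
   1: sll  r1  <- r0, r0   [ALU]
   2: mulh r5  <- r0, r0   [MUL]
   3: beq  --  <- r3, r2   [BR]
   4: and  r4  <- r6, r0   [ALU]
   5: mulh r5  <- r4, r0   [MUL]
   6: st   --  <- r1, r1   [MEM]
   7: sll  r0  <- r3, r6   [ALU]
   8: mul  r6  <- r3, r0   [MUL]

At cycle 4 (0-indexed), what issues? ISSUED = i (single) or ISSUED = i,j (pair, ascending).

ISSUED = 7

0. sub.ALU+sll.ALU @i0/i1  | 2-wide
1. mulh.MUL @i2  | no-port MUL/BR
2. beq.BR+and.ALU @i3/i4  | 2-wide
3. mulh.MUL+st.MEM @i5/i6  | 2-wide
4. sll.ALU @i7  | RAW r0
5. mul.MUL @i8  | tail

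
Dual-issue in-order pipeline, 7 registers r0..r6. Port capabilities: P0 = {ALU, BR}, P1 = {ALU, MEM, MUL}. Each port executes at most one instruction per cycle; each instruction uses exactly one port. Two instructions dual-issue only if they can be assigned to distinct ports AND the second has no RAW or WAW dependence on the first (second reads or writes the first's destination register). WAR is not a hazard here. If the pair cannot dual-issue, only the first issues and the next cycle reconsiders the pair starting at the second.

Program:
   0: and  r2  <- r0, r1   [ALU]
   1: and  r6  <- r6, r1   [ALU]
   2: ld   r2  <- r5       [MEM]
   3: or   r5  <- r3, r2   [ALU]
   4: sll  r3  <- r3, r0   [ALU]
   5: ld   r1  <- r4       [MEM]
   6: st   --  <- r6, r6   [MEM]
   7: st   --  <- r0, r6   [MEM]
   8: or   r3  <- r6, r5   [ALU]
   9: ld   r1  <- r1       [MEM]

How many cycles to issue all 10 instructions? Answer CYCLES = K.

0. and.ALU and.ALU @i0+i1  | 2-wide
1. ld.MEM @i2  | RAW r2
2. or.ALU sll.ALU @i3+i4  | 2-wide
3. ld.MEM @i5  | no-port MEM/MEM
4. st.MEM @i6  | no-port MEM/MEM
5. st.MEM or.ALU @i7+i8  | 2-wide
6. ld.MEM @i9  | tail

CYCLES = 7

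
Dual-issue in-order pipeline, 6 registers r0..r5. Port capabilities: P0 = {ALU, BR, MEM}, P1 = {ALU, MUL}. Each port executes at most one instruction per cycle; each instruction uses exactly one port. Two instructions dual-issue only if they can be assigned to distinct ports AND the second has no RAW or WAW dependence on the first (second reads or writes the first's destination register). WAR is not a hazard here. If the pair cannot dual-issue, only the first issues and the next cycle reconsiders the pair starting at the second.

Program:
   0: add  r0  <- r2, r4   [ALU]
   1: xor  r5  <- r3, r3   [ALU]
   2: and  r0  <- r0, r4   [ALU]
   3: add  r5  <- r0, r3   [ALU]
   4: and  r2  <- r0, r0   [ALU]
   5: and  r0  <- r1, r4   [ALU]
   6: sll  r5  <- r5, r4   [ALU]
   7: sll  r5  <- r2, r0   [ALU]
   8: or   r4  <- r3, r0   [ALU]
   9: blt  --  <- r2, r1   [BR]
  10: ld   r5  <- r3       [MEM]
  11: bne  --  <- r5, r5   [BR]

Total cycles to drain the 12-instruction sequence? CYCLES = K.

CYCLES = 8

0. add.ALU/xor.ALU @i0+i1  | dual
1. and.ALU @i2  | RAW r0
2. add.ALU/and.ALU @i3+i4  | dual
3. and.ALU/sll.ALU @i5+i6  | dual
4. sll.ALU/or.ALU @i7+i8  | dual
5. blt.BR @i9  | no-port BR/MEM
6. ld.MEM @i10  | no-port MEM/BR
7. bne.BR @i11  | tail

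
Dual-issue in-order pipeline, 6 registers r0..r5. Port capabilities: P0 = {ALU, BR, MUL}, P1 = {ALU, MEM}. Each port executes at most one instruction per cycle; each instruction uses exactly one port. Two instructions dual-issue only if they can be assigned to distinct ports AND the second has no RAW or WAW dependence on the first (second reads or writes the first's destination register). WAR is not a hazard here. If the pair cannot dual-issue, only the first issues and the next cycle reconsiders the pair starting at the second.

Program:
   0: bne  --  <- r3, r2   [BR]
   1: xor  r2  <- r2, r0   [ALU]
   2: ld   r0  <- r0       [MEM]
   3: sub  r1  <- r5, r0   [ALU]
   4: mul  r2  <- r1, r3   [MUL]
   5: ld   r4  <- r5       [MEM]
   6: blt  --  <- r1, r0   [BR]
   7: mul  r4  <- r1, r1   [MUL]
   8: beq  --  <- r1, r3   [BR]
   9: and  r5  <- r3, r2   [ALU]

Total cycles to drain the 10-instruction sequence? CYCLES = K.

CYCLES = 7

0. bne/xor @i0,i1  | pair
1. ld @i2  | RAW r0
2. sub @i3  | RAW r1
3. mul/ld @i4,i5  | pair
4. blt @i6  | no-port BR/MUL
5. mul @i7  | no-port MUL/BR
6. beq/and @i8,i9  | pair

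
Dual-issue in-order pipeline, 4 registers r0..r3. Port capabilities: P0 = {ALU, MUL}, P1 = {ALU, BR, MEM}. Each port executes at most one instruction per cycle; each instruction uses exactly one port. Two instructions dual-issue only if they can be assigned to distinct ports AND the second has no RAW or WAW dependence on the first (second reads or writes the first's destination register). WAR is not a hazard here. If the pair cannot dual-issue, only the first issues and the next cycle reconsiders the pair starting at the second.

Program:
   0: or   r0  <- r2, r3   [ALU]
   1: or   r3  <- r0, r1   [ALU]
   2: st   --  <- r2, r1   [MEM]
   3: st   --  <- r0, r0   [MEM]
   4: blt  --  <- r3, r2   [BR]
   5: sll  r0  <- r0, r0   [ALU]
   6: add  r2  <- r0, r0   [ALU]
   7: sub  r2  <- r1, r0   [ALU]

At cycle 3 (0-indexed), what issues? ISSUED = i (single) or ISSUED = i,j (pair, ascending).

ISSUED = 4,5

c0: i0 or  RAW r0
c1: i1&i2 or;st  2-wide
c2: i3 st  no-port MEM/BR
c3: i4&i5 blt;sll  2-wide
c4: i6 add  WAW r2
c5: i7 sub  tail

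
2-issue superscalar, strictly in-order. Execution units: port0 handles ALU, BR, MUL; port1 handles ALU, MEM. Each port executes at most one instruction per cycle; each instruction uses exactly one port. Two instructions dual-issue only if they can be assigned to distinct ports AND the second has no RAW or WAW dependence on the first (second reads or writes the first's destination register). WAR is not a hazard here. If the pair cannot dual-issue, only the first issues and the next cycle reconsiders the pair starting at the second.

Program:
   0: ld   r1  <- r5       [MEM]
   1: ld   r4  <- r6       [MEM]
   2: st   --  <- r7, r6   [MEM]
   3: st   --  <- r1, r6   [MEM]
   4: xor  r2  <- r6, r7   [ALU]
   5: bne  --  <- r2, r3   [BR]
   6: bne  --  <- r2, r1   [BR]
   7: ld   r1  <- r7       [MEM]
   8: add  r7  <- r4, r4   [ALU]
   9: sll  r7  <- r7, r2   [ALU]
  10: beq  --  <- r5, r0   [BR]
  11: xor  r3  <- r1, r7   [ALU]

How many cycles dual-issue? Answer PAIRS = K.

PAIRS = 3

t=0 i0:ld.MEM ; no-port MEM/MEM
t=1 i1:ld.MEM ; no-port MEM/MEM
t=2 i2:st.MEM ; no-port MEM/MEM
t=3 i3+i4:st.MEM;xor.ALU ; pair
t=4 i5:bne.BR ; no-port BR/BR
t=5 i6+i7:bne.BR;ld.MEM ; pair
t=6 i8:add.ALU ; RAW+WAW r7
t=7 i9+i10:sll.ALU;beq.BR ; pair
t=8 i11:xor.ALU ; tail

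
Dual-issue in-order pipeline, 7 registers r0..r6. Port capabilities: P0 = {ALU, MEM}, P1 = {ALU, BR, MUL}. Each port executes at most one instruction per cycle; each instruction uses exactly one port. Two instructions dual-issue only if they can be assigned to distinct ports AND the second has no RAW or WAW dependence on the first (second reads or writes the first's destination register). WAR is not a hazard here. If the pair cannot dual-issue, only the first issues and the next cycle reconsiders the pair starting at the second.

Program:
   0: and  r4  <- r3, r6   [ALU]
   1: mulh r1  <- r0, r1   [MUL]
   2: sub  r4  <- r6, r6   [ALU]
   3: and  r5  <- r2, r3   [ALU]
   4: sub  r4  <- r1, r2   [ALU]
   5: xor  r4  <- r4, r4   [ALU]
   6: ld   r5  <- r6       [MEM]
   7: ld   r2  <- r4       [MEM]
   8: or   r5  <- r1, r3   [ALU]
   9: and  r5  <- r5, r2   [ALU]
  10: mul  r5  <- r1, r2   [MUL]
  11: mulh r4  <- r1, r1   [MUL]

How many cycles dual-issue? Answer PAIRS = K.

[0] i0&i1  and;mulh  -- 2-wide
[1] i2&i3  sub;and  -- 2-wide
[2] i4  sub  -- RAW+WAW r4
[3] i5&i6  xor;ld  -- 2-wide
[4] i7&i8  ld;or  -- 2-wide
[5] i9  and  -- WAW r5
[6] i10  mul  -- no-port MUL/MUL
[7] i11  mulh  -- tail

PAIRS = 4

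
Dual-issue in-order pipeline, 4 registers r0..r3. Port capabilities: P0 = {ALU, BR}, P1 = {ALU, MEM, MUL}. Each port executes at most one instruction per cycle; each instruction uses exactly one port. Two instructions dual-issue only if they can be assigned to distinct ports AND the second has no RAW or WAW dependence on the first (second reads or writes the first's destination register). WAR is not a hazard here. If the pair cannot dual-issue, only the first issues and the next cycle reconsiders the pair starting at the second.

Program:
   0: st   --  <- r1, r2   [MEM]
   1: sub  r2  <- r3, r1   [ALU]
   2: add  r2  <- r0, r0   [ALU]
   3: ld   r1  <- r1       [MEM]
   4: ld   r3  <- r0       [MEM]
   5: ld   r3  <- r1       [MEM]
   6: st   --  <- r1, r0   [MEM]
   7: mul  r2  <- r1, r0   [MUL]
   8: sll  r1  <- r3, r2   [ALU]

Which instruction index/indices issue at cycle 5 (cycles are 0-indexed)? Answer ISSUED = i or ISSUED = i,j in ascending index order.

ISSUED = 7

0. st.MEM sub.ALU @i0/i1  | 2-wide
1. add.ALU ld.MEM @i2/i3  | 2-wide
2. ld.MEM @i4  | no-port MEM/MEM
3. ld.MEM @i5  | no-port MEM/MEM
4. st.MEM @i6  | no-port MEM/MUL
5. mul.MUL @i7  | RAW r2
6. sll.ALU @i8  | tail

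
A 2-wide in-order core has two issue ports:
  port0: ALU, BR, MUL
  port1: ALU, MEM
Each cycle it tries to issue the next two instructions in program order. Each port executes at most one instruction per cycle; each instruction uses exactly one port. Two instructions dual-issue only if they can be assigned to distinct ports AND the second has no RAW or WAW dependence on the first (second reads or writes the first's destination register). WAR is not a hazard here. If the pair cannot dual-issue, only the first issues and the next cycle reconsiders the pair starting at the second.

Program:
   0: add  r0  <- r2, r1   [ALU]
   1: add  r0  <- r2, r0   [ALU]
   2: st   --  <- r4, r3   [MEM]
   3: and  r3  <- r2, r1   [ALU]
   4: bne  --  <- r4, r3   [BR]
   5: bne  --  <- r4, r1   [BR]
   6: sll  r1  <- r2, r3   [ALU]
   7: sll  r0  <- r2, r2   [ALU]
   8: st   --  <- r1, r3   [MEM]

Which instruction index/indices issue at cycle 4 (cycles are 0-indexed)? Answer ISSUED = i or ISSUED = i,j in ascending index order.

ISSUED = 5,6

  cy0 -> i0 (add.ALU) RAW+WAW r0
  cy1 -> i1&i2 (add.ALU;st.MEM) dual
  cy2 -> i3 (and.ALU) RAW r3
  cy3 -> i4 (bne.BR) no-port BR/BR
  cy4 -> i5&i6 (bne.BR;sll.ALU) dual
  cy5 -> i7&i8 (sll.ALU;st.MEM) dual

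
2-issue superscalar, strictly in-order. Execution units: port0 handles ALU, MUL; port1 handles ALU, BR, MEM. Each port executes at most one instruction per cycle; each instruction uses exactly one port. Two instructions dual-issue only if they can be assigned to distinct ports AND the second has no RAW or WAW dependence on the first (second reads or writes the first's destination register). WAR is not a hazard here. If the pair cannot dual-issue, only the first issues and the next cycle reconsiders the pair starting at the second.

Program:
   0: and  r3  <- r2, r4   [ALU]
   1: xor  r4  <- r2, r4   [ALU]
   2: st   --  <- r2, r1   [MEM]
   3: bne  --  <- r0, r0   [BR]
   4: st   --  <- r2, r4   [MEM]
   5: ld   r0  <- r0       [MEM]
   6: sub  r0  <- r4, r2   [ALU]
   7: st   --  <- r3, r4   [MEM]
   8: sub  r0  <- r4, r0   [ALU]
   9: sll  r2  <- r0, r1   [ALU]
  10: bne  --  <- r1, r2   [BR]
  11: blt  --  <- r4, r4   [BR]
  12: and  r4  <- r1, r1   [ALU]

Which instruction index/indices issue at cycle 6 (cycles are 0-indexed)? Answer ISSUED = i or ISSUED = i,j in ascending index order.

ISSUED = 8

c0: i0,i1 and.ALU+xor.ALU  pair
c1: i2 st.MEM  no-port MEM/BR
c2: i3 bne.BR  no-port BR/MEM
c3: i4 st.MEM  no-port MEM/MEM
c4: i5 ld.MEM  WAW r0
c5: i6,i7 sub.ALU+st.MEM  pair
c6: i8 sub.ALU  RAW r0
c7: i9 sll.ALU  RAW r2
c8: i10 bne.BR  no-port BR/BR
c9: i11,i12 blt.BR+and.ALU  pair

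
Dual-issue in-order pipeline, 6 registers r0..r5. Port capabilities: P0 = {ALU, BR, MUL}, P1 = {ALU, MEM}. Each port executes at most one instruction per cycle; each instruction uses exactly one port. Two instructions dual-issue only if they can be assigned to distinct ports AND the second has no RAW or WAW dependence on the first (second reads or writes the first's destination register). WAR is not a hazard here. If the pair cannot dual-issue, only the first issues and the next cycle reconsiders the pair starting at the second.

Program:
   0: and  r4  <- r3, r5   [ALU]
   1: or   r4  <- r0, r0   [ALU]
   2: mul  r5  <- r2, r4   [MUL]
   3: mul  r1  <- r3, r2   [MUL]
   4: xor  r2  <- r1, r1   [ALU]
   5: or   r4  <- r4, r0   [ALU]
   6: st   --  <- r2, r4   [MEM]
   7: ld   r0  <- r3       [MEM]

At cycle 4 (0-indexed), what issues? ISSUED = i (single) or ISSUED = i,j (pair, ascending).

c0: i0 and.ALU  WAW r4
c1: i1 or.ALU  RAW r4
c2: i2 mul.MUL  no-port MUL/MUL
c3: i3 mul.MUL  RAW r1
c4: i4+i5 xor.ALU or.ALU  2-wide
c5: i6 st.MEM  no-port MEM/MEM
c6: i7 ld.MEM  tail

ISSUED = 4,5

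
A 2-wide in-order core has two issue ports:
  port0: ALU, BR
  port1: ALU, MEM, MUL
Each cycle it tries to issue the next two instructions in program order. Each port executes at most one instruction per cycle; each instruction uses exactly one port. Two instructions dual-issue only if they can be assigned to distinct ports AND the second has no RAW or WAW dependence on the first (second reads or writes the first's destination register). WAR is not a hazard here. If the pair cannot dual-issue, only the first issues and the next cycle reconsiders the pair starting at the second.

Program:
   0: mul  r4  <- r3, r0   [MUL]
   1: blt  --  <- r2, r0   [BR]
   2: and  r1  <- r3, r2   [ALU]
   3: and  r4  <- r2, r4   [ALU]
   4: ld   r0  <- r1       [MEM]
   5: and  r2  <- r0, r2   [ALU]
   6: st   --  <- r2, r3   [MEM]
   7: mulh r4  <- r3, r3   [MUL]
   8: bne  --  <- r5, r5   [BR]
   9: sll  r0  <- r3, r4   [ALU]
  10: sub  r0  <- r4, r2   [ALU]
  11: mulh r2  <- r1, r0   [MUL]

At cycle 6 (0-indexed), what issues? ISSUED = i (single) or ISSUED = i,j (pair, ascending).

t=0 i0&i1:mul.MUL;blt.BR ; 2-wide
t=1 i2&i3:and.ALU;and.ALU ; 2-wide
t=2 i4:ld.MEM ; RAW r0
t=3 i5:and.ALU ; RAW r2
t=4 i6:st.MEM ; no-port MEM/MUL
t=5 i7&i8:mulh.MUL;bne.BR ; 2-wide
t=6 i9:sll.ALU ; WAW r0
t=7 i10:sub.ALU ; RAW r0
t=8 i11:mulh.MUL ; tail

ISSUED = 9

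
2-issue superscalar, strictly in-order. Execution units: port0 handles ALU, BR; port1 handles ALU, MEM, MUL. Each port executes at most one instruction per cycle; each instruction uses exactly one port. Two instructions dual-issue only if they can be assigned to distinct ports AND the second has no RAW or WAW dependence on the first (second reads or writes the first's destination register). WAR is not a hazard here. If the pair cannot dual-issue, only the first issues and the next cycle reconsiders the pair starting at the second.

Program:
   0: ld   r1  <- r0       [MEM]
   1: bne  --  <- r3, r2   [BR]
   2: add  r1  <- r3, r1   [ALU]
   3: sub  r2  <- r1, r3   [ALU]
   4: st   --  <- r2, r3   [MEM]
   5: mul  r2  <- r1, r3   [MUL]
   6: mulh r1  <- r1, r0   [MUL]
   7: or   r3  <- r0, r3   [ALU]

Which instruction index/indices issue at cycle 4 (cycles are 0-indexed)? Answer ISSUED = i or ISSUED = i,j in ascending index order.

ISSUED = 5

#0 head=0: ld.MEM/bne.BR i0,i1 pair
#1 head=2: add.ALU i2 RAW r1
#2 head=3: sub.ALU i3 RAW r2
#3 head=4: st.MEM i4 no-port MEM/MUL
#4 head=5: mul.MUL i5 no-port MUL/MUL
#5 head=6: mulh.MUL/or.ALU i6,i7 pair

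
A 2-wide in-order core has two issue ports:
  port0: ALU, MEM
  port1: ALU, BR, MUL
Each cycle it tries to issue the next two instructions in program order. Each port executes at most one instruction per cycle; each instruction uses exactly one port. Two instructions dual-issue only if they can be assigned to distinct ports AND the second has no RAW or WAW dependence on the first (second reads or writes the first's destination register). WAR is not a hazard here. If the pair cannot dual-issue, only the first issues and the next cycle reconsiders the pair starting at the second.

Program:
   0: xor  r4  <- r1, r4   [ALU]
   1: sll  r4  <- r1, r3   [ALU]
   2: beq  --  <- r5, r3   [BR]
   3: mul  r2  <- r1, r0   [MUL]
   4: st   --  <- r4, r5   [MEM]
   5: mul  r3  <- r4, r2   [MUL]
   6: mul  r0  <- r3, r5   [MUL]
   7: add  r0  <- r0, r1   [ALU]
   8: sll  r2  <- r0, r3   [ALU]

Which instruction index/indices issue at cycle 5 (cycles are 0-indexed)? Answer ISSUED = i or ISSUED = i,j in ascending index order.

  cy0 -> i0 (xor) WAW r4
  cy1 -> i1&i2 (sll/beq) pair
  cy2 -> i3&i4 (mul/st) pair
  cy3 -> i5 (mul) no-port MUL/MUL
  cy4 -> i6 (mul) RAW+WAW r0
  cy5 -> i7 (add) RAW r0
  cy6 -> i8 (sll) tail

ISSUED = 7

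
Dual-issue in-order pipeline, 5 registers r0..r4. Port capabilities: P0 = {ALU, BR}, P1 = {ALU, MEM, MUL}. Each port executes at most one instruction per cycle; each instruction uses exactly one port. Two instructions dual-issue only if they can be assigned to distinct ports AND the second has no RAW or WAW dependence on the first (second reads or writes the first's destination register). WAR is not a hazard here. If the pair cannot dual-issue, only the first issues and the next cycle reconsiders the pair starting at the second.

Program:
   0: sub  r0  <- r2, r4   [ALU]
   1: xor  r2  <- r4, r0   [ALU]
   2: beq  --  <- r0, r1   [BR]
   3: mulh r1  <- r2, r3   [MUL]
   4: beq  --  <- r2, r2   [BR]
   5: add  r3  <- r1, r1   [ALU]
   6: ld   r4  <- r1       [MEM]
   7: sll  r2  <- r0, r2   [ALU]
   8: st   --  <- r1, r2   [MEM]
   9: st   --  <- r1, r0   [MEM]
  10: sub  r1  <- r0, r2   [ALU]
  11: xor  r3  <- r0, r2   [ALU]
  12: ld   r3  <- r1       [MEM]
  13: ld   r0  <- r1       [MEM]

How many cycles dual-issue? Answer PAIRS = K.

#0 head=0: sub i0 RAW r0
#1 head=1: xor+beq i1,i2 pair
#2 head=3: mulh+beq i3,i4 pair
#3 head=5: add+ld i5,i6 pair
#4 head=7: sll i7 RAW r2
#5 head=8: st i8 no-port MEM/MEM
#6 head=9: st+sub i9,i10 pair
#7 head=11: xor i11 WAW r3
#8 head=12: ld i12 no-port MEM/MEM
#9 head=13: ld i13 tail

PAIRS = 4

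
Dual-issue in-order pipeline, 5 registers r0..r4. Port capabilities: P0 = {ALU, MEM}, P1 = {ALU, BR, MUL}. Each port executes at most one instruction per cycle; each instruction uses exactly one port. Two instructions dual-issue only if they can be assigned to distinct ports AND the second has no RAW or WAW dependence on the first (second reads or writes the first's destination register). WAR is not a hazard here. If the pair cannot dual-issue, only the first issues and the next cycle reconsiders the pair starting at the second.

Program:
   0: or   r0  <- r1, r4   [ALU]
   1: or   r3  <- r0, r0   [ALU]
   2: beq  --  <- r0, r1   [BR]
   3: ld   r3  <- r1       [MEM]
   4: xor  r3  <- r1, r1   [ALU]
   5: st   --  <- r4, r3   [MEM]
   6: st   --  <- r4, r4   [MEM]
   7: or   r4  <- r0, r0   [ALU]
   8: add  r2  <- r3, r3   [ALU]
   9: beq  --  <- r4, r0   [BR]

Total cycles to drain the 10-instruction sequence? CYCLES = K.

CYCLES = 7

t=0 i0:or ; RAW r0
t=1 i1+i2:or/beq ; 2-wide
t=2 i3:ld ; WAW r3
t=3 i4:xor ; RAW r3
t=4 i5:st ; no-port MEM/MEM
t=5 i6+i7:st/or ; 2-wide
t=6 i8+i9:add/beq ; 2-wide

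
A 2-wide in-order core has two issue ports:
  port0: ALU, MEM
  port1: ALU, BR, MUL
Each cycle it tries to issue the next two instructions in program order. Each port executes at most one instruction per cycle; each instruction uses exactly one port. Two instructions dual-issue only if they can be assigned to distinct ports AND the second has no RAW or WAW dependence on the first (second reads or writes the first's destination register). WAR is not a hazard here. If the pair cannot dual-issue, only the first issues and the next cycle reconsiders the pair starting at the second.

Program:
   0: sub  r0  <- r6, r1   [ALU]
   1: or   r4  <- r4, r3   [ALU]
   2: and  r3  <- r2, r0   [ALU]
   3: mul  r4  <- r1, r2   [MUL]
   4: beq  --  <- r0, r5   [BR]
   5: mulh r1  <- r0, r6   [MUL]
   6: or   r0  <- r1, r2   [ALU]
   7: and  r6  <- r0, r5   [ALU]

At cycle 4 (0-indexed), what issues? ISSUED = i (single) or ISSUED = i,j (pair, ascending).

ISSUED = 6

0. sub.ALU+or.ALU @i0,i1  | dual
1. and.ALU+mul.MUL @i2,i3  | dual
2. beq.BR @i4  | no-port BR/MUL
3. mulh.MUL @i5  | RAW r1
4. or.ALU @i6  | RAW r0
5. and.ALU @i7  | tail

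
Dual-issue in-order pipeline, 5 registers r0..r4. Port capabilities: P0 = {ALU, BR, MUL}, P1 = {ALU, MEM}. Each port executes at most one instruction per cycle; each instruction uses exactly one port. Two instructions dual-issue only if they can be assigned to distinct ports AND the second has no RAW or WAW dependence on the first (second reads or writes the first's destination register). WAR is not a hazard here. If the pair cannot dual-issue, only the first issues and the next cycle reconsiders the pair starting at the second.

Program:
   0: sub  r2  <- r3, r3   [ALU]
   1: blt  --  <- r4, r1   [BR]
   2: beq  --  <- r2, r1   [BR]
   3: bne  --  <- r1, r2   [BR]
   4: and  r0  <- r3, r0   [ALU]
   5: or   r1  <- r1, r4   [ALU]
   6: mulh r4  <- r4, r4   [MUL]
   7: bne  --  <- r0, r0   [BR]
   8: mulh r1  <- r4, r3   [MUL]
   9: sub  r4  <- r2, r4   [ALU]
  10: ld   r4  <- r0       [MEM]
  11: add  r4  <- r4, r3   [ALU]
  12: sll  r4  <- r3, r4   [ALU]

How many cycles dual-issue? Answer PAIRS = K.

PAIRS = 4

0. sub.ALU/blt.BR @i0/i1  | 2-wide
1. beq.BR @i2  | no-port BR/BR
2. bne.BR/and.ALU @i3/i4  | 2-wide
3. or.ALU/mulh.MUL @i5/i6  | 2-wide
4. bne.BR @i7  | no-port BR/MUL
5. mulh.MUL/sub.ALU @i8/i9  | 2-wide
6. ld.MEM @i10  | RAW+WAW r4
7. add.ALU @i11  | RAW+WAW r4
8. sll.ALU @i12  | tail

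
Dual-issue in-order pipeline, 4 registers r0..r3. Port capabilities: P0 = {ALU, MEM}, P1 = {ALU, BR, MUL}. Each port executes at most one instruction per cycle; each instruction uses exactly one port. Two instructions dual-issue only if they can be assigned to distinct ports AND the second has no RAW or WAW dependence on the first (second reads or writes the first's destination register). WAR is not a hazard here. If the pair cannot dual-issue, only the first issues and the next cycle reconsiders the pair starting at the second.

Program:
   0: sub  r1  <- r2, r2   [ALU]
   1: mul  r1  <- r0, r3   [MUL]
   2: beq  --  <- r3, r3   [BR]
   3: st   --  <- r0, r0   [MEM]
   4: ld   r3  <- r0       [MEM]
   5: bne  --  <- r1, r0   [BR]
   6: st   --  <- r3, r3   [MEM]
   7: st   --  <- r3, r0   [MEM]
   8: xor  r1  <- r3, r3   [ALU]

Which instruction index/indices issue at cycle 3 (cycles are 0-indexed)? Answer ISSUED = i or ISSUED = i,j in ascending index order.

ISSUED = 4,5

0. sub.ALU @i0  | WAW r1
1. mul.MUL @i1  | no-port MUL/BR
2. beq.BR+st.MEM @i2+i3  | pair
3. ld.MEM+bne.BR @i4+i5  | pair
4. st.MEM @i6  | no-port MEM/MEM
5. st.MEM+xor.ALU @i7+i8  | pair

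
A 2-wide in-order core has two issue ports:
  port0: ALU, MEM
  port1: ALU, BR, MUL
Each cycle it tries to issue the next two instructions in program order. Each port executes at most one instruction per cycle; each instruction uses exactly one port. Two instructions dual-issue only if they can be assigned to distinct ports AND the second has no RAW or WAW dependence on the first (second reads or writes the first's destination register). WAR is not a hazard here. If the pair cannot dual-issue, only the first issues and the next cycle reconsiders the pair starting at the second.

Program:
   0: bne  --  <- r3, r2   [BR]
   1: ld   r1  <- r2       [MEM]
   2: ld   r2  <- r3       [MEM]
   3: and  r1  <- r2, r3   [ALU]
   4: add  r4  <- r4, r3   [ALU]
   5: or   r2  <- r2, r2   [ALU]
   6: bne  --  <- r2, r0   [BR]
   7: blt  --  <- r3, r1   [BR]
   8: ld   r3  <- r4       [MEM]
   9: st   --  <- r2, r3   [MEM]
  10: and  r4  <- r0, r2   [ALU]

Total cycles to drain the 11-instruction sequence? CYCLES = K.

CYCLES = 7

  cy0 -> i0+i1 (bne;ld) dual
  cy1 -> i2 (ld) RAW r2
  cy2 -> i3+i4 (and;add) dual
  cy3 -> i5 (or) RAW r2
  cy4 -> i6 (bne) no-port BR/BR
  cy5 -> i7+i8 (blt;ld) dual
  cy6 -> i9+i10 (st;and) dual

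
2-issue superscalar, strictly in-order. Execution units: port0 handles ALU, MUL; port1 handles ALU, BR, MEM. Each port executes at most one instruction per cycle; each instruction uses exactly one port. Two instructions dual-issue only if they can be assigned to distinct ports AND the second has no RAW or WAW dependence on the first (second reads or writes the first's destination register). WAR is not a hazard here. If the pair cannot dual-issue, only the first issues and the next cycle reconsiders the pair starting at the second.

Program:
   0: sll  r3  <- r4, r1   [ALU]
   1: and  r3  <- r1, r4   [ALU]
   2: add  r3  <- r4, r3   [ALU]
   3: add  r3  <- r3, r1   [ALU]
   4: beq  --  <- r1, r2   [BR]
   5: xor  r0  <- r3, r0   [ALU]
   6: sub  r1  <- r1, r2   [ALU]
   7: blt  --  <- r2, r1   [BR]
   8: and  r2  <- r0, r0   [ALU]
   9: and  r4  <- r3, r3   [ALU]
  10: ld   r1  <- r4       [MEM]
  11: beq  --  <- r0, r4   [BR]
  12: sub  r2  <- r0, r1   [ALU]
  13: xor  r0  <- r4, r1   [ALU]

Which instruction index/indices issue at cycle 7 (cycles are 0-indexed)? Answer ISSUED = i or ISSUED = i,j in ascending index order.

  cy0 -> i0 (sll.ALU) WAW r3
  cy1 -> i1 (and.ALU) RAW+WAW r3
  cy2 -> i2 (add.ALU) RAW+WAW r3
  cy3 -> i3/i4 (add.ALU/beq.BR) pair
  cy4 -> i5/i6 (xor.ALU/sub.ALU) pair
  cy5 -> i7/i8 (blt.BR/and.ALU) pair
  cy6 -> i9 (and.ALU) RAW r4
  cy7 -> i10 (ld.MEM) no-port MEM/BR
  cy8 -> i11/i12 (beq.BR/sub.ALU) pair
  cy9 -> i13 (xor.ALU) tail

ISSUED = 10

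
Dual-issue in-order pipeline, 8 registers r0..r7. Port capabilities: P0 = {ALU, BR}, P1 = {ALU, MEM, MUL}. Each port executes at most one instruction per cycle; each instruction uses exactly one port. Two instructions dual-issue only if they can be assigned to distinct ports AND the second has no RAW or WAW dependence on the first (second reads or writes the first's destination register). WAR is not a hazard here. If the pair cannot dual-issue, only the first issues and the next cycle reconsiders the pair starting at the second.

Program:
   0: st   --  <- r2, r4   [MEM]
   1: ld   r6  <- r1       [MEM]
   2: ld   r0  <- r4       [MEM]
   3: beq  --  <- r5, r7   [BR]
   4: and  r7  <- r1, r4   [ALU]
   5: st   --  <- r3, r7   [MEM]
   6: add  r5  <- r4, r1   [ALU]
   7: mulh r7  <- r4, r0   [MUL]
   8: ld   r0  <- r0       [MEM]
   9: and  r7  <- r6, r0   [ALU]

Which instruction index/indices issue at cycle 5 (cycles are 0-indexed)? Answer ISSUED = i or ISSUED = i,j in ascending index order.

ISSUED = 7

0. st.MEM @i0  | no-port MEM/MEM
1. ld.MEM @i1  | no-port MEM/MEM
2. ld.MEM;beq.BR @i2/i3  | pair
3. and.ALU @i4  | RAW r7
4. st.MEM;add.ALU @i5/i6  | pair
5. mulh.MUL @i7  | no-port MUL/MEM
6. ld.MEM @i8  | RAW r0
7. and.ALU @i9  | tail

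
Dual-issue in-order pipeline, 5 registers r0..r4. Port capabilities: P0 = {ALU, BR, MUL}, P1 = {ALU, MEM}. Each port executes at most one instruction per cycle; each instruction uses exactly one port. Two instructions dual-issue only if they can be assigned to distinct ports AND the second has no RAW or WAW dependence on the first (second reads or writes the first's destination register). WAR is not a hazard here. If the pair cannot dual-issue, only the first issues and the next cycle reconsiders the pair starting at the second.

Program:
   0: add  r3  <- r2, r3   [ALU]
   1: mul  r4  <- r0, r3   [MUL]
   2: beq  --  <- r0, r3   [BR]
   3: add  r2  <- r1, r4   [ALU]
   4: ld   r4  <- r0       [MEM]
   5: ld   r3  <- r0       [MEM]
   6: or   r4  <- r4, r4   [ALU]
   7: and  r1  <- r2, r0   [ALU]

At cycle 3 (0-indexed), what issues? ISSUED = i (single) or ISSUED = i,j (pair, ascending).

0. add @i0  | RAW r3
1. mul @i1  | no-port MUL/BR
2. beq/add @i2,i3  | dual
3. ld @i4  | no-port MEM/MEM
4. ld/or @i5,i6  | dual
5. and @i7  | tail

ISSUED = 4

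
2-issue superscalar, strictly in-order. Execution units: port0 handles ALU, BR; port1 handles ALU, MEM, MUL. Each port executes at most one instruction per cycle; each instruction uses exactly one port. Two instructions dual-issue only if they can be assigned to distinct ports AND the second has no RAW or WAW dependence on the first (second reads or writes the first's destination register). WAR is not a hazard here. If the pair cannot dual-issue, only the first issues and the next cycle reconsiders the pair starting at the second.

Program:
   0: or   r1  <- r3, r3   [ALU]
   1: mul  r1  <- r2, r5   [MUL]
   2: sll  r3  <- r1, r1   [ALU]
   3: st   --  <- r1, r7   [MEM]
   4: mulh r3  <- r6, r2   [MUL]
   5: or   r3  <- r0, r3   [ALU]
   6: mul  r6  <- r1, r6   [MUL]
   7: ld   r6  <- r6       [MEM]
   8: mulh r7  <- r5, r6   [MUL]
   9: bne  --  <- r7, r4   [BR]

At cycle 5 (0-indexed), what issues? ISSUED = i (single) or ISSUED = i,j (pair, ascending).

#0 head=0: or.ALU i0 WAW r1
#1 head=1: mul.MUL i1 RAW r1
#2 head=2: sll.ALU+st.MEM i2,i3 pair
#3 head=4: mulh.MUL i4 RAW+WAW r3
#4 head=5: or.ALU+mul.MUL i5,i6 pair
#5 head=7: ld.MEM i7 no-port MEM/MUL
#6 head=8: mulh.MUL i8 RAW r7
#7 head=9: bne.BR i9 tail

ISSUED = 7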